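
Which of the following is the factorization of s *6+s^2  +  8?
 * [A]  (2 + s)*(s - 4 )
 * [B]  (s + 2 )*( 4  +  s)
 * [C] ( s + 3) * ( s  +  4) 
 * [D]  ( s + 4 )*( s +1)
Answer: B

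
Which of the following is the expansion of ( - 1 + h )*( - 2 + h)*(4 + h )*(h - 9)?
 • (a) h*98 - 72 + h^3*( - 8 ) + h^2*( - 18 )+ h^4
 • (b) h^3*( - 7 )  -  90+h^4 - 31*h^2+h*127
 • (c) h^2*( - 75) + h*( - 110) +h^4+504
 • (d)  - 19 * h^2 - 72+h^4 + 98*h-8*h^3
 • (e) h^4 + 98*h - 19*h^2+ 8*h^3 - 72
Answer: d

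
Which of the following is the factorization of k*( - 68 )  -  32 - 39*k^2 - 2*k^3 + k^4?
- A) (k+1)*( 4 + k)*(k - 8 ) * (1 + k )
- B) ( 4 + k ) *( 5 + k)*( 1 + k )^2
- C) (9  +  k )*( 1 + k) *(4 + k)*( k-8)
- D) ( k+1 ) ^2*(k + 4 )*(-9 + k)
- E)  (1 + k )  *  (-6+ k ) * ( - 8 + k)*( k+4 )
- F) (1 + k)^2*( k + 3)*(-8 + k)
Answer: A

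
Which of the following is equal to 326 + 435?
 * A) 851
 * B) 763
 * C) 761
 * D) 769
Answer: C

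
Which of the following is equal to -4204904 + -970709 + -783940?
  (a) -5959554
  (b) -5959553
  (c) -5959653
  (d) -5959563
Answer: b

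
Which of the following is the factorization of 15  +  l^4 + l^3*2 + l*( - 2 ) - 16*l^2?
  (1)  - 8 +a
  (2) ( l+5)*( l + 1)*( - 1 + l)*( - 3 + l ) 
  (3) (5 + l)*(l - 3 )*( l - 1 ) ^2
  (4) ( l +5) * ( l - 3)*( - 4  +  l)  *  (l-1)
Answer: 2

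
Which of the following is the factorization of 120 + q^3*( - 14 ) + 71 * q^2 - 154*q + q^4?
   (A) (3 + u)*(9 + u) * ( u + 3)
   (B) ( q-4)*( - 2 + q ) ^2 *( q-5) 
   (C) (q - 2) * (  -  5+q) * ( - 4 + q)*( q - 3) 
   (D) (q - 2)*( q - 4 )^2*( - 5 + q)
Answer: C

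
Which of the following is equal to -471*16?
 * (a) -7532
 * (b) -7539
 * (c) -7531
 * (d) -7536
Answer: d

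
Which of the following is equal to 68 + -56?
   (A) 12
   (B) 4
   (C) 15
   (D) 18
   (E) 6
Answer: A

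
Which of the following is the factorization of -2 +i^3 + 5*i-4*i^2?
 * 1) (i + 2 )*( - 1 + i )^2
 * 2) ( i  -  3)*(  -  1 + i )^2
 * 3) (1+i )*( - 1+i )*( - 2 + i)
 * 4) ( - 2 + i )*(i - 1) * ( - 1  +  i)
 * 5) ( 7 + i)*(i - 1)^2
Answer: 4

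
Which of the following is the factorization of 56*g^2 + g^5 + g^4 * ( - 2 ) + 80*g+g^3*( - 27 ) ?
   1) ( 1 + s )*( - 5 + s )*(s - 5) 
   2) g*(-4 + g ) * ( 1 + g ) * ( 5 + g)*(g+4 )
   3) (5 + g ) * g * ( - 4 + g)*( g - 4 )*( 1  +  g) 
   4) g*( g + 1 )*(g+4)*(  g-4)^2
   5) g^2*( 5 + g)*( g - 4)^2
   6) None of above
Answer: 3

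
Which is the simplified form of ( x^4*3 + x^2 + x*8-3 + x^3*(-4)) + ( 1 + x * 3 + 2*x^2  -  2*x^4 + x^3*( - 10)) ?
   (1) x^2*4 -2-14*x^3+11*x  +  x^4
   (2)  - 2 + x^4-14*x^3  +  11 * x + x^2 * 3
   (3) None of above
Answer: 2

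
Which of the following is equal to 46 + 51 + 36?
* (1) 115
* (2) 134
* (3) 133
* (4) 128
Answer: 3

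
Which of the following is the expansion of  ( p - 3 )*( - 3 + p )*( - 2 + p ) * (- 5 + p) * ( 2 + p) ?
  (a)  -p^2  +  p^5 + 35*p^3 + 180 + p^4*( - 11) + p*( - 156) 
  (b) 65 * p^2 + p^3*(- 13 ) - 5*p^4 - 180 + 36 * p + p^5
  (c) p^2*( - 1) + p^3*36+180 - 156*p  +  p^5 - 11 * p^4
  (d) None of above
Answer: a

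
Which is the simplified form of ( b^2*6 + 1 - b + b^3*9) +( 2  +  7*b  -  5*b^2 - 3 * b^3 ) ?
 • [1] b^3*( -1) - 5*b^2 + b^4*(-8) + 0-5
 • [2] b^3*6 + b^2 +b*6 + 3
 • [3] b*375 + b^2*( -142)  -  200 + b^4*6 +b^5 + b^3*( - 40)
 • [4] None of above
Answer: 2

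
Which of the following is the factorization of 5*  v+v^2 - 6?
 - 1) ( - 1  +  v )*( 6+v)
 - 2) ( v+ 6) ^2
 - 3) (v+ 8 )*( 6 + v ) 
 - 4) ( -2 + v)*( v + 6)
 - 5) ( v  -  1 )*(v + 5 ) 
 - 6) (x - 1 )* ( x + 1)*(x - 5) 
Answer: 1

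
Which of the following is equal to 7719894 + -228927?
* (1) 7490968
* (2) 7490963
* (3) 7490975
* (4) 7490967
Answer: 4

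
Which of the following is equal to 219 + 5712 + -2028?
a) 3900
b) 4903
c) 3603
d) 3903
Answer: d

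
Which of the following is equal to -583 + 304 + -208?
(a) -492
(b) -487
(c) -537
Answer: b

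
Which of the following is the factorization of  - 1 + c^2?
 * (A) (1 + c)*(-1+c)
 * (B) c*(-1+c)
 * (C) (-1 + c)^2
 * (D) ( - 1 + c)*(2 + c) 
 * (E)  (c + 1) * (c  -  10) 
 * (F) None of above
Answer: A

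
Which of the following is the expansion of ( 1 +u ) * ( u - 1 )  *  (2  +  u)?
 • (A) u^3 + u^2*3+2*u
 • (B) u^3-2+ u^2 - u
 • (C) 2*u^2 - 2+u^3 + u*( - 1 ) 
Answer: C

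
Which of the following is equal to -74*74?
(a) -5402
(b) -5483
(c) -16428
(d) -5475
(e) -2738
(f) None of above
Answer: f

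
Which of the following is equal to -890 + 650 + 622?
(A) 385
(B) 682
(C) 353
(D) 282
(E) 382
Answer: E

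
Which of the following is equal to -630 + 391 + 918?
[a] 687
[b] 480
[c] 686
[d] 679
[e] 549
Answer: d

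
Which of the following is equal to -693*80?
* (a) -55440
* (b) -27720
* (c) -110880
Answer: a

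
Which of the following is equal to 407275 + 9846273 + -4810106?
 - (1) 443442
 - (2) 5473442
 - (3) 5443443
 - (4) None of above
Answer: 4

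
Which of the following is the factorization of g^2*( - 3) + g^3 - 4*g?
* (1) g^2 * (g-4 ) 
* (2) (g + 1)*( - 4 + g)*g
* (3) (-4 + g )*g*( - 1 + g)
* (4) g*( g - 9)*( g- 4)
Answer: 2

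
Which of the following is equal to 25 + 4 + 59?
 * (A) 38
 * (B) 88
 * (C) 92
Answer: B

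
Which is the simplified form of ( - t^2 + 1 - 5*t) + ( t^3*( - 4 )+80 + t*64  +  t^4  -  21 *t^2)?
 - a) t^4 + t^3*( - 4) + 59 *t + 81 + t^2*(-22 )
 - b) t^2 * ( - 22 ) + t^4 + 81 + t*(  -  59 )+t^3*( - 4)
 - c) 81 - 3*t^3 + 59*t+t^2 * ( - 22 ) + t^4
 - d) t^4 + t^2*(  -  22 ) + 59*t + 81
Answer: a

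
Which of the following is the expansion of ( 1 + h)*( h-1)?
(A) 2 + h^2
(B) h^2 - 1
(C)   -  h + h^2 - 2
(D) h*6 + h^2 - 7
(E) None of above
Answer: B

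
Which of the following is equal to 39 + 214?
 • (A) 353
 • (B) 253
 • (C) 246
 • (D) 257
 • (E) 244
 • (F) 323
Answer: B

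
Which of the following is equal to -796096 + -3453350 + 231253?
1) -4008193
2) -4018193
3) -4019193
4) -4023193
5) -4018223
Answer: 2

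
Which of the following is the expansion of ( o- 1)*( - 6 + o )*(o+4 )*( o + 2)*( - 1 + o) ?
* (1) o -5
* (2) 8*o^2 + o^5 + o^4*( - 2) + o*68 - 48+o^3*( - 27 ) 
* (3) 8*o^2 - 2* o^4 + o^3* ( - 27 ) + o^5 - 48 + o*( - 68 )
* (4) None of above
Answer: 2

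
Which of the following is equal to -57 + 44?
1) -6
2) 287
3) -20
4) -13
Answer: 4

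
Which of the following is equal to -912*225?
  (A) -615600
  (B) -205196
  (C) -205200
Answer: C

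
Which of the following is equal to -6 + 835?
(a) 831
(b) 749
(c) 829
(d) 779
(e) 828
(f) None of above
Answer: c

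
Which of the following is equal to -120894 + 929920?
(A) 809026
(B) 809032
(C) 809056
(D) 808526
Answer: A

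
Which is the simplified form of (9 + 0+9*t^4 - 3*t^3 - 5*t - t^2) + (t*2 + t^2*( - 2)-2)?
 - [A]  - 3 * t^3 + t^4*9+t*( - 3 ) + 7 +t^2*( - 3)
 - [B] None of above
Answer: A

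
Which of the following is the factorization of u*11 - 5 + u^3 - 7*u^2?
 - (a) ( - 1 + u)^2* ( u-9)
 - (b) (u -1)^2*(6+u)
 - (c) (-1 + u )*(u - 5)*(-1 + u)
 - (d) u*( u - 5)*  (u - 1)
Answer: c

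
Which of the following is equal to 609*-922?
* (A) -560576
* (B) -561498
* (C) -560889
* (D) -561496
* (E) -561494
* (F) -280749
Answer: B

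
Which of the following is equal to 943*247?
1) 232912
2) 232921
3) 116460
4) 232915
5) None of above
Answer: 2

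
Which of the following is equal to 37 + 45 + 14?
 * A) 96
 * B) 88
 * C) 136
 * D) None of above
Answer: A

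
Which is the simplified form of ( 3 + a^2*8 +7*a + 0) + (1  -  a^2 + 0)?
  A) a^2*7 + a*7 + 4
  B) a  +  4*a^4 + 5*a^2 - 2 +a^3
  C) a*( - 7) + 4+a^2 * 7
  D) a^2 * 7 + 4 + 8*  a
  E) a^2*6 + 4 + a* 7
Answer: A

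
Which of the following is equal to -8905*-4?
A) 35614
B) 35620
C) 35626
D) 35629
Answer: B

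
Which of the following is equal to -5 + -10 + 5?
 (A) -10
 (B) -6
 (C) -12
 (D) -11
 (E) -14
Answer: A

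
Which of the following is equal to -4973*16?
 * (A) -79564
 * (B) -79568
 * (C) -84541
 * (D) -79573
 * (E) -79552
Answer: B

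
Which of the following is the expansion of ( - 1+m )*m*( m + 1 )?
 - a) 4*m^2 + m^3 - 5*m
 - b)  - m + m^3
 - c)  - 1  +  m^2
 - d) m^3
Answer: b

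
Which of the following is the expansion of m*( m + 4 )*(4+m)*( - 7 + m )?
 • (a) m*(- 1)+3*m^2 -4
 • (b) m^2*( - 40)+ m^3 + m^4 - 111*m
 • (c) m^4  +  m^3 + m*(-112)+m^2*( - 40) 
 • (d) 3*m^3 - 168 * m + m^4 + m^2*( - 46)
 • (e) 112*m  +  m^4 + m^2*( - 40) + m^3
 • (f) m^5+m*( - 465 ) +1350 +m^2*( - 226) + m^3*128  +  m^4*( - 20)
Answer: c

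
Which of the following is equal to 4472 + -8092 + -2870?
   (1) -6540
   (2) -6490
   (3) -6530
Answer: 2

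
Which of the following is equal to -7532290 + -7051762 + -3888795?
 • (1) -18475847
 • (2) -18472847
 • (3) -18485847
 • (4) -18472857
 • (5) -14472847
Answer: 2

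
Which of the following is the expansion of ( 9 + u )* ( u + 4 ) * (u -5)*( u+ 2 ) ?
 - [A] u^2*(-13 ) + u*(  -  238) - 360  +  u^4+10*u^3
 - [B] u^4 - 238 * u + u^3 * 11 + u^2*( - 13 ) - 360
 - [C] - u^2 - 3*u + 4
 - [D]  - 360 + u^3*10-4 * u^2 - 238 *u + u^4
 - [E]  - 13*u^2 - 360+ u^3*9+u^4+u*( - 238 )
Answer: A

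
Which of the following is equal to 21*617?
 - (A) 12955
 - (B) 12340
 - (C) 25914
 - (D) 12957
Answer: D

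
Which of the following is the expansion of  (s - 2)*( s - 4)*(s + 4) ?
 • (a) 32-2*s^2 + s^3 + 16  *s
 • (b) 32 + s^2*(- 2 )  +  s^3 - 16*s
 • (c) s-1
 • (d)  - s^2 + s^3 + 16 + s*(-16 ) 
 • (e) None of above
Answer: b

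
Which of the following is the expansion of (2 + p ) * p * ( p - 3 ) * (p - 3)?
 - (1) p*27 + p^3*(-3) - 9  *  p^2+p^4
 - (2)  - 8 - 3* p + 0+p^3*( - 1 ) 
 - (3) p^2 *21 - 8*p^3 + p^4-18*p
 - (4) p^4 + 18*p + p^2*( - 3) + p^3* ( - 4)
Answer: 4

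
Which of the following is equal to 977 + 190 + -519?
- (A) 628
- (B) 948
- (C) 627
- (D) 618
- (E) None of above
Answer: E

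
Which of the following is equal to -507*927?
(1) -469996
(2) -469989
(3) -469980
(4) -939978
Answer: 2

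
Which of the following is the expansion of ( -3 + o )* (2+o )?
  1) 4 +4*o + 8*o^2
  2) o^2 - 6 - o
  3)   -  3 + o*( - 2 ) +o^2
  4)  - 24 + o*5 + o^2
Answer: 2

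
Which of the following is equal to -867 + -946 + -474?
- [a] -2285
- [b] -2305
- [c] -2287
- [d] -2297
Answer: c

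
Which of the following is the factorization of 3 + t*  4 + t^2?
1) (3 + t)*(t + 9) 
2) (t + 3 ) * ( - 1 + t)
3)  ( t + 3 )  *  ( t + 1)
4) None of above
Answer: 3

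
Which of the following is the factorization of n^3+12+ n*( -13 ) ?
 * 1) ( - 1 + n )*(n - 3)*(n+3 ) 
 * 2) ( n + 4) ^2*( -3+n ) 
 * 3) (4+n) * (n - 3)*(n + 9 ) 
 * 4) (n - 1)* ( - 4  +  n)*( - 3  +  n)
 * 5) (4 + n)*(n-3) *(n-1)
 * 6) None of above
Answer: 5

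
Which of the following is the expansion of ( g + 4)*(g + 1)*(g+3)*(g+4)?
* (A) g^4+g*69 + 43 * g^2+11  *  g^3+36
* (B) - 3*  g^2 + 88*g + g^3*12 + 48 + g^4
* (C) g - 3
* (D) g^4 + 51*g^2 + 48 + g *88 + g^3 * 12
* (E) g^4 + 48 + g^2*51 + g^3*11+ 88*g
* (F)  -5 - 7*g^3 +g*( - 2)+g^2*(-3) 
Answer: D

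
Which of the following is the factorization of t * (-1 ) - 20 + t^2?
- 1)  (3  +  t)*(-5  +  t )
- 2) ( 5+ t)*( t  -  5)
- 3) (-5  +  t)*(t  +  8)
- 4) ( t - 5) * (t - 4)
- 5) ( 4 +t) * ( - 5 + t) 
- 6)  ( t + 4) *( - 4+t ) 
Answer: 5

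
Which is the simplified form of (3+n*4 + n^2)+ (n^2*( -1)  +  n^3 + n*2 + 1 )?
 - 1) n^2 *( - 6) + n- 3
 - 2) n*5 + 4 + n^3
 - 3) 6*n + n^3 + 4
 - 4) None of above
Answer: 3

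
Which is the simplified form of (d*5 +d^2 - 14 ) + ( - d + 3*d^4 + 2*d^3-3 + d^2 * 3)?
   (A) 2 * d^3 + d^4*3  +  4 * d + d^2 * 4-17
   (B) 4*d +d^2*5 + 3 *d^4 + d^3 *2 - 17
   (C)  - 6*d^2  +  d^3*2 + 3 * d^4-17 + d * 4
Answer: A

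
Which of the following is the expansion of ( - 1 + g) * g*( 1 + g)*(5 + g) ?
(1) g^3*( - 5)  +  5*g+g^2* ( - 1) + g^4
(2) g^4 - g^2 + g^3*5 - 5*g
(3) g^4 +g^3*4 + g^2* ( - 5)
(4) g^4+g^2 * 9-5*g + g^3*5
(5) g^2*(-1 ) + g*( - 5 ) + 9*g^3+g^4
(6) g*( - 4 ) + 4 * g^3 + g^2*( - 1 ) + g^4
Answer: 2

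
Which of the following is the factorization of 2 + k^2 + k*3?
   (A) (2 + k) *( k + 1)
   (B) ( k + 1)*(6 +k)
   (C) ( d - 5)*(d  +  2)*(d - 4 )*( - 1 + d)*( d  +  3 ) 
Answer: A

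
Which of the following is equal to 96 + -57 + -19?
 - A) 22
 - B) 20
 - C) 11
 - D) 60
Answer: B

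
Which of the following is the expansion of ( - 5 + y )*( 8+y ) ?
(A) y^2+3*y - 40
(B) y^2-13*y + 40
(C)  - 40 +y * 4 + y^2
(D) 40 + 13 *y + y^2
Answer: A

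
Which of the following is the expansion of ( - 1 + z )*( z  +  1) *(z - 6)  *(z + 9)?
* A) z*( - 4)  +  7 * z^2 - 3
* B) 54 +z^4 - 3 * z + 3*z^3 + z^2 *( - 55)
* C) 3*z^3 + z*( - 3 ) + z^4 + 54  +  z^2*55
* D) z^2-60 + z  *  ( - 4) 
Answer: B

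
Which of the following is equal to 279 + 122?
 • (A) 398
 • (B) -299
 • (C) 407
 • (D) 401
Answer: D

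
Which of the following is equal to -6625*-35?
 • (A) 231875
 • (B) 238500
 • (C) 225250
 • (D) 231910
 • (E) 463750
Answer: A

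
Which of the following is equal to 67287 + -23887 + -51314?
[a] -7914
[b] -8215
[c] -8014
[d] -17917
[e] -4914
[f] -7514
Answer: a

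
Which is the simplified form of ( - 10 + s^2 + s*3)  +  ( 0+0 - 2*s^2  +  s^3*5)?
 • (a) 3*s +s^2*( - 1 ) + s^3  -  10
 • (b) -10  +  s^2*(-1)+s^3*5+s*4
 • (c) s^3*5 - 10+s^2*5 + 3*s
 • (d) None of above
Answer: d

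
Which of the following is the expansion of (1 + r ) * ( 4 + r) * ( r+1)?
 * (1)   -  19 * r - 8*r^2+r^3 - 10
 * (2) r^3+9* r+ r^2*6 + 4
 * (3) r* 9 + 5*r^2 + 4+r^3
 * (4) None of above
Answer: 2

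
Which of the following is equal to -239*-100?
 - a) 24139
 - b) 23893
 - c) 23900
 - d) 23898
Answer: c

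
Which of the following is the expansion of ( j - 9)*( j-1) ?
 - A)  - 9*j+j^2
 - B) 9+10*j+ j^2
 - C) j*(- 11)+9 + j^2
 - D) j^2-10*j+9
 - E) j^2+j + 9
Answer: D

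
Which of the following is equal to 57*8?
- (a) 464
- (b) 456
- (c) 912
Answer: b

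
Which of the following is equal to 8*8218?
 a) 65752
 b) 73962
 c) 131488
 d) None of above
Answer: d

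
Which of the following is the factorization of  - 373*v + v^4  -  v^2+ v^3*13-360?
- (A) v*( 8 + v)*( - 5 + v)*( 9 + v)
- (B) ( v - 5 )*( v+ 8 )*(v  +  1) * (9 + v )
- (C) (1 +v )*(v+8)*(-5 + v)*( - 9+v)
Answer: B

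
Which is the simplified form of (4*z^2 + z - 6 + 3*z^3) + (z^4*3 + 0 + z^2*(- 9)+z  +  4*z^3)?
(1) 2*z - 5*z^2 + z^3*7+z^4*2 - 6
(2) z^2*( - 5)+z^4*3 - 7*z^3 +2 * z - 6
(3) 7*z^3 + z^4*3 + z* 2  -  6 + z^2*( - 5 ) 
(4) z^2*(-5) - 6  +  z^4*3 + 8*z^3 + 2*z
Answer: 3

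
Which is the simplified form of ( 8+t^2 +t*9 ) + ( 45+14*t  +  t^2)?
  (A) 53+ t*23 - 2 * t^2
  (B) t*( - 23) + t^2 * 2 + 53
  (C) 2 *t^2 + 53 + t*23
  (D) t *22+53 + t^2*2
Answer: C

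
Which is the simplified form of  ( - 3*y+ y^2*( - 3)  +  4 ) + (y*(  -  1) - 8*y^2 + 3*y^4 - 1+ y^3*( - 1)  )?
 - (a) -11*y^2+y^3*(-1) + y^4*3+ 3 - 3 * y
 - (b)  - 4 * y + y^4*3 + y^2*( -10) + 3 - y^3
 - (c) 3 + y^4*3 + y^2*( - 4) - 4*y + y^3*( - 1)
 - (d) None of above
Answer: d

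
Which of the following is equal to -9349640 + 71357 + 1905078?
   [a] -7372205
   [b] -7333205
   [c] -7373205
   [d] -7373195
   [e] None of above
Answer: c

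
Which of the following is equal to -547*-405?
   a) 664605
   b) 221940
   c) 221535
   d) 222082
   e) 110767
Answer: c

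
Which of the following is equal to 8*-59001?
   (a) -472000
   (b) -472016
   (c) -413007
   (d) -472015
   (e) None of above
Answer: e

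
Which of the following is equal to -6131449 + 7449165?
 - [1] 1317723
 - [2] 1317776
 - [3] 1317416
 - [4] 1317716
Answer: 4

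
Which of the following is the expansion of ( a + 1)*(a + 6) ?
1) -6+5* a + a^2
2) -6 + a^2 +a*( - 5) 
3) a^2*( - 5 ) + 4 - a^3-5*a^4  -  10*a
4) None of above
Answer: 4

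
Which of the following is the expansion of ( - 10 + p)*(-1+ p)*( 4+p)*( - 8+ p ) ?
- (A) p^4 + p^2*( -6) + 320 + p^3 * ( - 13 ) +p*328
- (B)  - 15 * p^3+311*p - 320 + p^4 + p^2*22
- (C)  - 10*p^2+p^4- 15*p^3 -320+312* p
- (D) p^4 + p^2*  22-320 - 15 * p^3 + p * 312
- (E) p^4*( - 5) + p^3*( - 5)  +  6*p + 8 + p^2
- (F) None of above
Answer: D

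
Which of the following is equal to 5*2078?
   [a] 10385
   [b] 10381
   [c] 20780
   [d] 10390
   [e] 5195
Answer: d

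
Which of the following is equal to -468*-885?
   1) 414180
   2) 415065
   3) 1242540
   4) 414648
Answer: 1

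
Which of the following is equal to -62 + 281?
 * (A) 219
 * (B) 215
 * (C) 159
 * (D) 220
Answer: A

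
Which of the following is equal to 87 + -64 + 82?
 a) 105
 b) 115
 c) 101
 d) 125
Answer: a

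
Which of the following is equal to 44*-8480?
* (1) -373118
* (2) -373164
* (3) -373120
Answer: 3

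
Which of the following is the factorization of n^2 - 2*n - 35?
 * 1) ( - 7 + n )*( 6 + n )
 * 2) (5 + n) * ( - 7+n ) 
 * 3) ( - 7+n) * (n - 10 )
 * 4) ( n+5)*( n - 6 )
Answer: 2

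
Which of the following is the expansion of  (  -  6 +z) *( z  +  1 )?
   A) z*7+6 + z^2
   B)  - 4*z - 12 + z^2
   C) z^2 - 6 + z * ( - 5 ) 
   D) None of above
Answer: C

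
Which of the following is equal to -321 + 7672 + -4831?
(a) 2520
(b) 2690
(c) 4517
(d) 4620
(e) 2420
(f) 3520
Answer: a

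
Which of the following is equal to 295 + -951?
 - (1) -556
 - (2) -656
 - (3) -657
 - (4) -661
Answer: 2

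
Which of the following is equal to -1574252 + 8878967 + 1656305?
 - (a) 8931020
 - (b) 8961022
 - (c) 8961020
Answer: c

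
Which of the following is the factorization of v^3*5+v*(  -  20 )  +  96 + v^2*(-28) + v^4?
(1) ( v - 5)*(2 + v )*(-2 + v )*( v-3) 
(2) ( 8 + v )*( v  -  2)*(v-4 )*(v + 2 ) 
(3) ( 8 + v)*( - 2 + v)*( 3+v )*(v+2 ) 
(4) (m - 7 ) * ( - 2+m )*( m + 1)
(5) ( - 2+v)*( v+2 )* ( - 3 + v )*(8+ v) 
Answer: 5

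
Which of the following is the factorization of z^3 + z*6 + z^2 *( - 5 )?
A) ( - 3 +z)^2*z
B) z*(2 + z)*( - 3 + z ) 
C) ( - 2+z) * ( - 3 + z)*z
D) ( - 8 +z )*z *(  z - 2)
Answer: C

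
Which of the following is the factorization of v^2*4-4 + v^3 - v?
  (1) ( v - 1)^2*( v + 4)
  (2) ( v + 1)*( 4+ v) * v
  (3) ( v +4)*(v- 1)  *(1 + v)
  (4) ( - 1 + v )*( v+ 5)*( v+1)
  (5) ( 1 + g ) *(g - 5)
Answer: 3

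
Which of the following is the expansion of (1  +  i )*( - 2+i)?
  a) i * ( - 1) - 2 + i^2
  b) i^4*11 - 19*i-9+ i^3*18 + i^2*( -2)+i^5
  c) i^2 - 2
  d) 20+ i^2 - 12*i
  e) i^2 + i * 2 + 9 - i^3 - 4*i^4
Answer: a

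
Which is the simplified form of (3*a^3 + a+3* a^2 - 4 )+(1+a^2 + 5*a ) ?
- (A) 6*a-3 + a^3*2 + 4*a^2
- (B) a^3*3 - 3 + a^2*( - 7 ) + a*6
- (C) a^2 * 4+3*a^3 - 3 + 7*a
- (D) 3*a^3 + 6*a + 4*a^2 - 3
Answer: D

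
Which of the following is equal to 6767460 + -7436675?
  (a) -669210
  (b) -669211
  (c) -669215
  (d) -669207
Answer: c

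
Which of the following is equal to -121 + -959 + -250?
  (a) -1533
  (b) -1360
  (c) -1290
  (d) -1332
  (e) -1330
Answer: e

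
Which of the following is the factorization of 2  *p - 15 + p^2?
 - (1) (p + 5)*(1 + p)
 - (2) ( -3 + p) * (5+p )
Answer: 2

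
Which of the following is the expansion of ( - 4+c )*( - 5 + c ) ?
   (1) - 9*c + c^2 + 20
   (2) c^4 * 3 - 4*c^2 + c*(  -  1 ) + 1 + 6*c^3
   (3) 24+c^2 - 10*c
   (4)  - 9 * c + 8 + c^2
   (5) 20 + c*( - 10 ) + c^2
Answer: 1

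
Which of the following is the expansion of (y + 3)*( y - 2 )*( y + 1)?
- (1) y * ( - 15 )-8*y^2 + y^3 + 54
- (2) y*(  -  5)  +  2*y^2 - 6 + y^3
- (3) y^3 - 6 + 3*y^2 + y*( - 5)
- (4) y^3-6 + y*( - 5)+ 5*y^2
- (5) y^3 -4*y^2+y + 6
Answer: 2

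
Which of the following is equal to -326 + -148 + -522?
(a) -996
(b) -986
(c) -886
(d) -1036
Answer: a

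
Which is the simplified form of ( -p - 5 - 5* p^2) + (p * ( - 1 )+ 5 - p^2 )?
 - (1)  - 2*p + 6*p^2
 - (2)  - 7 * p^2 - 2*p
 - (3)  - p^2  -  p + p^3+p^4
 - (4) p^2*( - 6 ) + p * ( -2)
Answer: 4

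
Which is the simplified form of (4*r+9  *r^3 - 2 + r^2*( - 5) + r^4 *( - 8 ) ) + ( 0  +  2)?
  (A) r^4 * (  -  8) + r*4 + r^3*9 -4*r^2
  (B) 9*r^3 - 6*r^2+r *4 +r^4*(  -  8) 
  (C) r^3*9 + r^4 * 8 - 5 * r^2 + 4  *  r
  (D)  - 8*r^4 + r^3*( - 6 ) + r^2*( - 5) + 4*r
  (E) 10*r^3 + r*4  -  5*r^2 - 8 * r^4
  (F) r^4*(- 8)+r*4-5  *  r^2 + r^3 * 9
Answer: F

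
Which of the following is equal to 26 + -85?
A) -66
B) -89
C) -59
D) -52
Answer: C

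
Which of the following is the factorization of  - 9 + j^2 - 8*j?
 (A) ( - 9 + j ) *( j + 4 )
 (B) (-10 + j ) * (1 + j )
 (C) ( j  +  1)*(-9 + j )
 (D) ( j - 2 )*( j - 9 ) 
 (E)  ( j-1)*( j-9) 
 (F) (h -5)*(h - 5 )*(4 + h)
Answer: C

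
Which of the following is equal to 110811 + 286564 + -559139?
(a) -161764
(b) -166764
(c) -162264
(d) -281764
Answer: a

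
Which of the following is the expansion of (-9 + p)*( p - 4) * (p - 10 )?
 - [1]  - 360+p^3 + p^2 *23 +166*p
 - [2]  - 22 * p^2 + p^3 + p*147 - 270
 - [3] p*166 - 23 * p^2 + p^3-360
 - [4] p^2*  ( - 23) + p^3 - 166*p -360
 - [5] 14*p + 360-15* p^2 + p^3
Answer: 3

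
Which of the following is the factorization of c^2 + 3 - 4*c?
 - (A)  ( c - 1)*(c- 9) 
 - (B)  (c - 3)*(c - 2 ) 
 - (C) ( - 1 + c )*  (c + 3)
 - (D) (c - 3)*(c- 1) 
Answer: D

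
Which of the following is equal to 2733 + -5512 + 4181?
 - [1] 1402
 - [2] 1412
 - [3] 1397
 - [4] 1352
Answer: 1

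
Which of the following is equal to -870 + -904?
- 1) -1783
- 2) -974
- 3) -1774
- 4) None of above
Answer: 3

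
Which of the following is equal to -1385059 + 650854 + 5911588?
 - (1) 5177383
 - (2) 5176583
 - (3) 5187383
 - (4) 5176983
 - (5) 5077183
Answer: 1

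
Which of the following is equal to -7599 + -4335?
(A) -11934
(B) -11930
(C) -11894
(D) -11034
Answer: A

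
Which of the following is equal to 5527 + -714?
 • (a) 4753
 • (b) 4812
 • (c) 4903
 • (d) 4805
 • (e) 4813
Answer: e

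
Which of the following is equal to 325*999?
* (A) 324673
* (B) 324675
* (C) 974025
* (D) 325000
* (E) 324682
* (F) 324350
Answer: B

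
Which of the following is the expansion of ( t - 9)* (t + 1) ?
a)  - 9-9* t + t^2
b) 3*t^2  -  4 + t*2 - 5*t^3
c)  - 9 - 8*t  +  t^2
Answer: c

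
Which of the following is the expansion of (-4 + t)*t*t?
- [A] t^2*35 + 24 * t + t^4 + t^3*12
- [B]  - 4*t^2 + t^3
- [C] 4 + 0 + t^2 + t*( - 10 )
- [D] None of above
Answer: B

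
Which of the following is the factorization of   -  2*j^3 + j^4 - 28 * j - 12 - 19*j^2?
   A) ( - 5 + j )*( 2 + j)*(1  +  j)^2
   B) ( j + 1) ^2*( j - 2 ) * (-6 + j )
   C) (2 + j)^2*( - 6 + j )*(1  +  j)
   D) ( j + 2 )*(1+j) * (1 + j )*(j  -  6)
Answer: D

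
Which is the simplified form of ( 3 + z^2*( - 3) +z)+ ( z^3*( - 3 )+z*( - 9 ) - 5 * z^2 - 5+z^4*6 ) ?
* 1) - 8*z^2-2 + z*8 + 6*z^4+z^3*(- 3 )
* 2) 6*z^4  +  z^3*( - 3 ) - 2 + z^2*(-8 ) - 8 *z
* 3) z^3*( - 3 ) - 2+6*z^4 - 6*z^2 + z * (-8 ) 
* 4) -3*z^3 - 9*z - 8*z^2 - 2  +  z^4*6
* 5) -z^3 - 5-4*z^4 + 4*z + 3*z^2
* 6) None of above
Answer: 2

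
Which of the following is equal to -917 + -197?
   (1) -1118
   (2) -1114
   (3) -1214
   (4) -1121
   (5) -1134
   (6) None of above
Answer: 2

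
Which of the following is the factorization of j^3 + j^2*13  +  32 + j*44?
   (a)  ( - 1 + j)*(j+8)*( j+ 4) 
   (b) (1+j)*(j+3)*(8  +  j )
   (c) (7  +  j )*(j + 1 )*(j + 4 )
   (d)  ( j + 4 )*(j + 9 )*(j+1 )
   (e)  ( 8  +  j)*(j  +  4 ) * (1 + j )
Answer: e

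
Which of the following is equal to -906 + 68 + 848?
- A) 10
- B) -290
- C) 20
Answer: A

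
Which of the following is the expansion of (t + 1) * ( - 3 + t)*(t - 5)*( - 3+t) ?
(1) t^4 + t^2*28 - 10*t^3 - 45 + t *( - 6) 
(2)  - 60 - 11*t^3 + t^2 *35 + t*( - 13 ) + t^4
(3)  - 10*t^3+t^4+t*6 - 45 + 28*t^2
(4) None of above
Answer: 1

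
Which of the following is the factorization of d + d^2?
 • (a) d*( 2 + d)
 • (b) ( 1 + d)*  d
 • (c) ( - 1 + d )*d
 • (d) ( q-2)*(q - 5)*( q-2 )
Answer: b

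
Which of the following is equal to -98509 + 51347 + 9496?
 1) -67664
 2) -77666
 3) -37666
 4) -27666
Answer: 3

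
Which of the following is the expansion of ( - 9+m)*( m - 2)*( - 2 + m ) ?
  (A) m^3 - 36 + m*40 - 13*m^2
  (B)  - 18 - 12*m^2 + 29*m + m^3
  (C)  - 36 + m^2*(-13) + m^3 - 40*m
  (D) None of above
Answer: A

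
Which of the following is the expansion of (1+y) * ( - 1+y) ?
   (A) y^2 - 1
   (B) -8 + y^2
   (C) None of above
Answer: A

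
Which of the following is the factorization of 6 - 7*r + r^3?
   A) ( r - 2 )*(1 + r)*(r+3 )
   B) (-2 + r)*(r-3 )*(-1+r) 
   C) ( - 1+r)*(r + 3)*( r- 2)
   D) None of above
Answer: C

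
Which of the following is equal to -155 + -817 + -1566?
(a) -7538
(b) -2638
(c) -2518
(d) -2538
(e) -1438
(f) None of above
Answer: d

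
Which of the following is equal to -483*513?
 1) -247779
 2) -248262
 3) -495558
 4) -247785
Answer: 1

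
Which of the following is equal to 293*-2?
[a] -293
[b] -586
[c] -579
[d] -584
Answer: b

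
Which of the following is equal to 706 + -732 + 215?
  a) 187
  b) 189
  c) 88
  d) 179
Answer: b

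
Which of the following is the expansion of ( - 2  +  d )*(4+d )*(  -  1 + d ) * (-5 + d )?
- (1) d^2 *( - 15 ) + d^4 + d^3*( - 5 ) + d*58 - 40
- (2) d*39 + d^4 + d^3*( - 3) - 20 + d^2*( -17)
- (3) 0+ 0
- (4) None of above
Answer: 4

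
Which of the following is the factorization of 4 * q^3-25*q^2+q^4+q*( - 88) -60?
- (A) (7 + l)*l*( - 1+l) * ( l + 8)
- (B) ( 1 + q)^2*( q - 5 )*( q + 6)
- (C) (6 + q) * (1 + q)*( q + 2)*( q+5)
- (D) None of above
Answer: D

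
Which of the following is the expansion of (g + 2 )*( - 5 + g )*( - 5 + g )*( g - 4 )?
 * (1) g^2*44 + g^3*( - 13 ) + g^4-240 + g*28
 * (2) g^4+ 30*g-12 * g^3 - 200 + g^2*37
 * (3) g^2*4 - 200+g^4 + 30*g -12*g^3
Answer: 2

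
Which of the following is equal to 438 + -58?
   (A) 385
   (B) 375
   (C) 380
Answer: C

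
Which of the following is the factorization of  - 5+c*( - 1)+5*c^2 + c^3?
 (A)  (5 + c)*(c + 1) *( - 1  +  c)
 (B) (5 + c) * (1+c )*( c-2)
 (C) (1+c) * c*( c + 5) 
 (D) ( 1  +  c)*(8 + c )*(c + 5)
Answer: A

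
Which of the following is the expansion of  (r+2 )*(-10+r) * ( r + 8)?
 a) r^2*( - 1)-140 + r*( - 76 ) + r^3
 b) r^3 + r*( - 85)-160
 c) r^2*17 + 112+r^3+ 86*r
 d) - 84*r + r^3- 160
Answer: d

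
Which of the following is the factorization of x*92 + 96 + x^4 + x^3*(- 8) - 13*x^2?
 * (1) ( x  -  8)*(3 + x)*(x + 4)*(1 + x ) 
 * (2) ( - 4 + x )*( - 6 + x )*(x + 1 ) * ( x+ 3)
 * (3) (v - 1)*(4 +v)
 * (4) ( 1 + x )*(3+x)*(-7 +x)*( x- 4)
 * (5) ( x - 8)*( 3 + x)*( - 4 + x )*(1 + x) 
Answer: 5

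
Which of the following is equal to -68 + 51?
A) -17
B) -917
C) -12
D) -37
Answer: A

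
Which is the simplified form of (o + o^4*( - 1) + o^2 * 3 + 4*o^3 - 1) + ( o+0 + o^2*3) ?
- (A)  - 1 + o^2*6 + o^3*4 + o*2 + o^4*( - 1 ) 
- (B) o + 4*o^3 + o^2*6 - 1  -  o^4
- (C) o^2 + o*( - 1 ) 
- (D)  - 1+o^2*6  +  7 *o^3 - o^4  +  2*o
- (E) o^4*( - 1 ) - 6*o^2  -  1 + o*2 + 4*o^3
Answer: A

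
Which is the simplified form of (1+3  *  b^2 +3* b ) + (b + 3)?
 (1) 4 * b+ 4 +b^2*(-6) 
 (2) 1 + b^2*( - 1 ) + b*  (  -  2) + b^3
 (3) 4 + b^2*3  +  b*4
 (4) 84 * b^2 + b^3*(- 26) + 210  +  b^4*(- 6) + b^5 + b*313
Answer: 3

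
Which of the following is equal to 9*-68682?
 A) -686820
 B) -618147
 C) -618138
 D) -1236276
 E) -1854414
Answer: C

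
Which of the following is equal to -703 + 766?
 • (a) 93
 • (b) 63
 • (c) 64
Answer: b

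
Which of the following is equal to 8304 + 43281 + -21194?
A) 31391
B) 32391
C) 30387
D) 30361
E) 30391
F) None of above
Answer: E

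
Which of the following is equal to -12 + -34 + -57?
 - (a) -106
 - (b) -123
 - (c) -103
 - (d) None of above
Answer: c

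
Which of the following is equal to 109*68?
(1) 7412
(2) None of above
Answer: 1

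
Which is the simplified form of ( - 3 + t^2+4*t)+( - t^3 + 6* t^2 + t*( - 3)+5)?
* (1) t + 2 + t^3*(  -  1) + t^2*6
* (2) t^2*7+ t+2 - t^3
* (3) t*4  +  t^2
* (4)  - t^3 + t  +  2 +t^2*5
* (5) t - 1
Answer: 2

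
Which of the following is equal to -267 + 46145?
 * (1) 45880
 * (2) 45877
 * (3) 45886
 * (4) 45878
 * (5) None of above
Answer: 4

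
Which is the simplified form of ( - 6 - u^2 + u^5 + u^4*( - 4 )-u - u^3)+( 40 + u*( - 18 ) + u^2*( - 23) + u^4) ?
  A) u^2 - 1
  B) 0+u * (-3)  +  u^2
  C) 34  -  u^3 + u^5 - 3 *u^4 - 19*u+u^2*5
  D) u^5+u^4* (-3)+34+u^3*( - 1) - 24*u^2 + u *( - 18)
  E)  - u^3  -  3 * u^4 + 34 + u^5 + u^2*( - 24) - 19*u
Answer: E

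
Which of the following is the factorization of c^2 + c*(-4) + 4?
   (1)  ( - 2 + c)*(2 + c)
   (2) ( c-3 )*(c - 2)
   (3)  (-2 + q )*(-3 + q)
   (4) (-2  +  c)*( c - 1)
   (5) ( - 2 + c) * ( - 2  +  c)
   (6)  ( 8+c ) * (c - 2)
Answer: 5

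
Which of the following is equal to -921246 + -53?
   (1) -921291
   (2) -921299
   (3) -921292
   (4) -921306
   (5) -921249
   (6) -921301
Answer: 2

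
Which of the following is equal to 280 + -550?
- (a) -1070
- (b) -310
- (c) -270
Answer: c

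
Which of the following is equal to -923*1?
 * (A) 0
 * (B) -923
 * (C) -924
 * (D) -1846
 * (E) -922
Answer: B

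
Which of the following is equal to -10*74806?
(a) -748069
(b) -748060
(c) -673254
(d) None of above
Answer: b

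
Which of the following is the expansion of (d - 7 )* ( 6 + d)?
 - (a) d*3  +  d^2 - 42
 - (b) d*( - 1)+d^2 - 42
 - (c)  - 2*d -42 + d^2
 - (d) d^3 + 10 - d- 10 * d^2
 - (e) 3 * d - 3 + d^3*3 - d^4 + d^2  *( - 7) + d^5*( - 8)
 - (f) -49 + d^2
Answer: b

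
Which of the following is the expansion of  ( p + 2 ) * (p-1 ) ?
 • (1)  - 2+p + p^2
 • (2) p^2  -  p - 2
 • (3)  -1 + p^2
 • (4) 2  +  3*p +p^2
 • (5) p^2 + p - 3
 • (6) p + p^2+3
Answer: 1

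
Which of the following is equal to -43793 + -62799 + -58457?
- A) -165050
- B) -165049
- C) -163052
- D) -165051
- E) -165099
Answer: B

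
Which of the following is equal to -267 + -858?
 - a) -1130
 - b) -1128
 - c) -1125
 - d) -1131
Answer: c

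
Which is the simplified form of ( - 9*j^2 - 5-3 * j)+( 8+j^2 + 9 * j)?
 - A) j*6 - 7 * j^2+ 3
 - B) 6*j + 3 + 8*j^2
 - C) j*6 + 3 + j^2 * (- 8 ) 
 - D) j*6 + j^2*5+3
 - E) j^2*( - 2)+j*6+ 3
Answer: C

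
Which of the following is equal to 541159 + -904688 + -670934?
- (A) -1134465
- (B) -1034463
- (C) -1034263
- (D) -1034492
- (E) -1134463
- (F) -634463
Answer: B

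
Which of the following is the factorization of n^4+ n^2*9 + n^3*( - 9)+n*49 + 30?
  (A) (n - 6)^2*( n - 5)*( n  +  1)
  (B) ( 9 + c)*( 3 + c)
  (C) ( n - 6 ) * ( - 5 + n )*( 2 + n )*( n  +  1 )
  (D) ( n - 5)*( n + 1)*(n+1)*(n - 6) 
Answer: D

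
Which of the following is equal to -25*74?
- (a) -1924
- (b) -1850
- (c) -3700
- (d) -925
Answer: b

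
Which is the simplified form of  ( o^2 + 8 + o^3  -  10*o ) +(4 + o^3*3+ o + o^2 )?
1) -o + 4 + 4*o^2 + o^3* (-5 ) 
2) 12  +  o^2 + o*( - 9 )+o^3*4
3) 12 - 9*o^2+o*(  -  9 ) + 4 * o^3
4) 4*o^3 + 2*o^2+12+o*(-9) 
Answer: 4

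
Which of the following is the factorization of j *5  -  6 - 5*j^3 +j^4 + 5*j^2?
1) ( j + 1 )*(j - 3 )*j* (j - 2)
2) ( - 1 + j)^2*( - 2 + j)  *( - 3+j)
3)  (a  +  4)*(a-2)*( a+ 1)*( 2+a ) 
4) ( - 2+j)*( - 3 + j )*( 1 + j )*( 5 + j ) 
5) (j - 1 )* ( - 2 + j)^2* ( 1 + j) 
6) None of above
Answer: 6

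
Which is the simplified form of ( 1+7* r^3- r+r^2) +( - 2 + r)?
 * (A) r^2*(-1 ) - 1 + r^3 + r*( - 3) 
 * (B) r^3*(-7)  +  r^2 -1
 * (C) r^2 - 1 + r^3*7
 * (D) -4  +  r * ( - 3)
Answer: C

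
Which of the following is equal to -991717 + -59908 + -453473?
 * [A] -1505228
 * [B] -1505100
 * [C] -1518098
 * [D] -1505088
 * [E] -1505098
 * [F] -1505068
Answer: E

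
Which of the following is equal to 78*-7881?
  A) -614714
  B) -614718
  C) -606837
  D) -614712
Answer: B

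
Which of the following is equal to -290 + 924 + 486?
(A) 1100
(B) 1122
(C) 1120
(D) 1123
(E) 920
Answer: C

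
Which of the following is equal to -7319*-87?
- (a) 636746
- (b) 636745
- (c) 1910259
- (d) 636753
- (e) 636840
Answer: d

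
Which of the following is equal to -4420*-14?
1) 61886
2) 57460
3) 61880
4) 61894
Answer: 3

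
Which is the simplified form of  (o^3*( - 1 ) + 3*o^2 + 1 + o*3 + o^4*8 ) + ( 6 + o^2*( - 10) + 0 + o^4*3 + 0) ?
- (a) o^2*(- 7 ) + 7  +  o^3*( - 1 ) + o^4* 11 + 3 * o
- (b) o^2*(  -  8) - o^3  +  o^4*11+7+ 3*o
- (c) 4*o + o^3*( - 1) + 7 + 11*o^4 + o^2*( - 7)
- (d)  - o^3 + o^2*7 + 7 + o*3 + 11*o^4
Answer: a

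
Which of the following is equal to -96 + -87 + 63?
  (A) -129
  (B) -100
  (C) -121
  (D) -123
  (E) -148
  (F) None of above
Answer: F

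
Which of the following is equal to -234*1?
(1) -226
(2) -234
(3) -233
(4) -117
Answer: 2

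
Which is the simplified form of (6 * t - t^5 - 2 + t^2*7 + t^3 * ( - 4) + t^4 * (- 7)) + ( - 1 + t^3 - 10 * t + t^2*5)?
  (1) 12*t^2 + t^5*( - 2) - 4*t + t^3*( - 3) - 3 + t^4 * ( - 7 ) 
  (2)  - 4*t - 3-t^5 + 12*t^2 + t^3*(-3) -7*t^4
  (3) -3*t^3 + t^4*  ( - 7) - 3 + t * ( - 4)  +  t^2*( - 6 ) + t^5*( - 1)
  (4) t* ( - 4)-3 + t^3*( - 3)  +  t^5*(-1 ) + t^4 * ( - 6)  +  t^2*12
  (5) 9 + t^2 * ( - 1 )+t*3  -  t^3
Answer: 2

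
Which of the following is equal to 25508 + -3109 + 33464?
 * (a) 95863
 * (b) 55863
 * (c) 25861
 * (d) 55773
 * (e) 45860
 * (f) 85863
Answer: b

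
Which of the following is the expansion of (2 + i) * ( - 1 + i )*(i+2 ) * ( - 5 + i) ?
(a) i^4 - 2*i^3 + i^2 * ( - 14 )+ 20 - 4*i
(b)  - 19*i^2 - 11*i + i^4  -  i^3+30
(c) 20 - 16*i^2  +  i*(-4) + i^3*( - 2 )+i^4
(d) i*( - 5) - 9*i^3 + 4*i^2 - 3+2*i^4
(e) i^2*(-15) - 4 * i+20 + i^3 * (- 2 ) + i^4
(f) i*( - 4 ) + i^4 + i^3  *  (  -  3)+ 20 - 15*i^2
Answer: e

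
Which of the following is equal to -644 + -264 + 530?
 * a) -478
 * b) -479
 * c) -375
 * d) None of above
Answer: d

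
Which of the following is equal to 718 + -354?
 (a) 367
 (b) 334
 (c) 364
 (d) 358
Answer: c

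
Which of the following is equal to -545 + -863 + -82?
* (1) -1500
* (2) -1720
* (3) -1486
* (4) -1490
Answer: 4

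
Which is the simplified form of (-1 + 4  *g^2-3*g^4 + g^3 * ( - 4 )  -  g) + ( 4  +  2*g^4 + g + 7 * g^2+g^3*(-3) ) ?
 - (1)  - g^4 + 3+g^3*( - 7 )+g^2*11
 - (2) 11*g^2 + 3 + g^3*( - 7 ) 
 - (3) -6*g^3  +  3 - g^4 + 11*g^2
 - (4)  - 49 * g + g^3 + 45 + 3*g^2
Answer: 1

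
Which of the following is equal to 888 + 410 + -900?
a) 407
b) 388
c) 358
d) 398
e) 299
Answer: d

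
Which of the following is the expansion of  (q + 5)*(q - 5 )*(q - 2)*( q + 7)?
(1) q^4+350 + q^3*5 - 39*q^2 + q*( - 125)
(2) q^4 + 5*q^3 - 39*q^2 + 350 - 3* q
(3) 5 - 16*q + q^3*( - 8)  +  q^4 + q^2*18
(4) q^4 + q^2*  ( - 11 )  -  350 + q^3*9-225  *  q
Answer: 1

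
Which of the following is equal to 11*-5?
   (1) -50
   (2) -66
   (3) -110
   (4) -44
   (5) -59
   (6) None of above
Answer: 6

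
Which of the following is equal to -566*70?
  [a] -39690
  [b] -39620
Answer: b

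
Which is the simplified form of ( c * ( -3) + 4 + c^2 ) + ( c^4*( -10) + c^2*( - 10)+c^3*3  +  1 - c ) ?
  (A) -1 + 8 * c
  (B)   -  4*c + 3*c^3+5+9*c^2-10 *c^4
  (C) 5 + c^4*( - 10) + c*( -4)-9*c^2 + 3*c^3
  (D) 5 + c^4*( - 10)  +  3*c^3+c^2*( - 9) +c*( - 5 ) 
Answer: C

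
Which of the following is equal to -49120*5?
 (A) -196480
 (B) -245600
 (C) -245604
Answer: B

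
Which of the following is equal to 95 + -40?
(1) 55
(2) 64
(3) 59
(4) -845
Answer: 1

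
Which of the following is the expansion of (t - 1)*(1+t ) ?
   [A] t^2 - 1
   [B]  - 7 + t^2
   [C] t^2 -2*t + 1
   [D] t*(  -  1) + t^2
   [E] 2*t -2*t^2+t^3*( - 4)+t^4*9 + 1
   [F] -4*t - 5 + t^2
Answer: A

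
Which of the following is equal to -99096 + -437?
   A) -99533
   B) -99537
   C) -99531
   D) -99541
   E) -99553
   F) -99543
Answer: A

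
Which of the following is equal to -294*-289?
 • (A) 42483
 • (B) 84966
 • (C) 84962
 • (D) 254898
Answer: B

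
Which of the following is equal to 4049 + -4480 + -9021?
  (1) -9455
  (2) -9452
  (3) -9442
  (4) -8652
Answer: 2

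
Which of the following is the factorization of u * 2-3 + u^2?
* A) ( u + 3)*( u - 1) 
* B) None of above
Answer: A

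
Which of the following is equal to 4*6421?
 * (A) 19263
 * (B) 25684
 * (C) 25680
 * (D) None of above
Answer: B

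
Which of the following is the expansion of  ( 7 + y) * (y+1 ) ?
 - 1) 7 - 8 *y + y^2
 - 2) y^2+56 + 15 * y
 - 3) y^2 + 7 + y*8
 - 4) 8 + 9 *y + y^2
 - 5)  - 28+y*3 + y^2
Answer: 3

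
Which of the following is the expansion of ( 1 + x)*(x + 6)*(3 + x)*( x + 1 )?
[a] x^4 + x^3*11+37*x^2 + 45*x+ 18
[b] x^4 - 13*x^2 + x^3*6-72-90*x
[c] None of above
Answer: a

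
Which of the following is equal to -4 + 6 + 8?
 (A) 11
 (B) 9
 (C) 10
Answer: C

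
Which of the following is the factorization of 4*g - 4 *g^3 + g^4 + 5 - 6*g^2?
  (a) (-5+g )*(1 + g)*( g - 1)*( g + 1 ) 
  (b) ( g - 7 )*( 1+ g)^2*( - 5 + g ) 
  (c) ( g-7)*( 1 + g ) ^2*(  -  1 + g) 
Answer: a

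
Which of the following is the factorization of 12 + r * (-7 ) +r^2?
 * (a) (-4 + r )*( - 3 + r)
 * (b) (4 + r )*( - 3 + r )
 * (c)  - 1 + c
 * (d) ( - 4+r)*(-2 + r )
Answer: a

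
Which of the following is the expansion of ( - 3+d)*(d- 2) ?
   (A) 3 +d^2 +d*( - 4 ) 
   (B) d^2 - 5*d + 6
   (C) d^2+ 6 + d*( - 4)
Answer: B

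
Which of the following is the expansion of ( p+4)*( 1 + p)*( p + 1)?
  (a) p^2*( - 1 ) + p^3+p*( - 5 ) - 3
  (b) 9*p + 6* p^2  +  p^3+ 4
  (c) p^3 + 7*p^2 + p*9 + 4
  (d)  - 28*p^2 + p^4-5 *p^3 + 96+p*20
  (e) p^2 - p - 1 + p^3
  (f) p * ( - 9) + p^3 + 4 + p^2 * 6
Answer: b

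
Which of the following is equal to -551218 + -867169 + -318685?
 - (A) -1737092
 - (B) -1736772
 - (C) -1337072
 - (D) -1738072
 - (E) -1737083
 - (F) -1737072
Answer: F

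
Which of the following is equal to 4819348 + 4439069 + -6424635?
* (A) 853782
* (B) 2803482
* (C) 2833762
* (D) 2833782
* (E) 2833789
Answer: D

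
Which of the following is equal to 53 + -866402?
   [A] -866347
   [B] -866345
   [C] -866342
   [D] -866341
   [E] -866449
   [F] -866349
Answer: F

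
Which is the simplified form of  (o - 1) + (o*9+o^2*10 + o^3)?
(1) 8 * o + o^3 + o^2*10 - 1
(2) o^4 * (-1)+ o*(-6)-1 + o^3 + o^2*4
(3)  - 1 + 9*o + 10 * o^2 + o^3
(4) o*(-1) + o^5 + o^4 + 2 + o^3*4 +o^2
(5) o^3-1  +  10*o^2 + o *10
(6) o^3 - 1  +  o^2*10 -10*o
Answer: 5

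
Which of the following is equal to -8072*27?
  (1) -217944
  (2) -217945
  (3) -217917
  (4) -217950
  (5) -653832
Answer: 1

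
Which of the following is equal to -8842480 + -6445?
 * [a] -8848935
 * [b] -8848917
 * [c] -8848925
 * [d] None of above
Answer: c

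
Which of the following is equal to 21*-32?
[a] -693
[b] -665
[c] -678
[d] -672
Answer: d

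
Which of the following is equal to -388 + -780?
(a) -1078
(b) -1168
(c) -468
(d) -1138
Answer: b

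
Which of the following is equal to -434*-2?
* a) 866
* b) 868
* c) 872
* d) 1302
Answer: b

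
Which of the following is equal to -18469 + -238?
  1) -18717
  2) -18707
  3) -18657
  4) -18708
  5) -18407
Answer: 2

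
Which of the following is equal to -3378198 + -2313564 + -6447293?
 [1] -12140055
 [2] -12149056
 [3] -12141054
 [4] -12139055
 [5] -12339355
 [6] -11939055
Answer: 4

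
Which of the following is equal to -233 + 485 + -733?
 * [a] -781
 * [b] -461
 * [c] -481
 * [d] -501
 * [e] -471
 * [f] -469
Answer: c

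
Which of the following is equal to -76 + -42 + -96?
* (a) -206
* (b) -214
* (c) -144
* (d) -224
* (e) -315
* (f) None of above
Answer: b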